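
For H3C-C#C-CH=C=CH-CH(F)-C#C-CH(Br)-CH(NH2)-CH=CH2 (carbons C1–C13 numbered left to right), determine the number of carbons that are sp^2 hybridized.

4

C1: sp3
C2: sp
C3: sp
C4: sp2 ✓
C5: sp
C6: sp2 ✓
C7: sp3
C8: sp
C9: sp
C10: sp3
C11: sp3
C12: sp2 ✓
C13: sp2 ✓
C4, C6, C12, C13 → 4 sp2 carbons.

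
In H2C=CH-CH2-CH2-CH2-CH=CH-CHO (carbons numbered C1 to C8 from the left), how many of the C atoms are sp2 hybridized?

C1: sp2 ✓
C2: sp2 ✓
C3: sp3
C4: sp3
C5: sp3
C6: sp2 ✓
C7: sp2 ✓
C8: sp2 ✓
C1, C2, C6, C7, C8 → 5 sp2 carbons.

5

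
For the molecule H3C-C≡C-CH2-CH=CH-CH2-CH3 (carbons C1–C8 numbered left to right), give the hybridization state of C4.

sp^3

C4: 4 σ bonds — 4 electron domains, sp3.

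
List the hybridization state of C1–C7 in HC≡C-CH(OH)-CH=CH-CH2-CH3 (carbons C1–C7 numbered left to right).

C1 sp, C2 sp, C3 sp3, C4 sp2, C5 sp2, C6 sp3, C7 sp3

C1: 2 σ bonds, plus two π bonds; 2 regions of electron density → sp.
C2 (2 σ bonds, plus two π bonds) has steric number 2: sp.
C3 — 4 σ bonds. Steric number 4, so sp3.
C4: 3 σ bonds, plus one π bond — 3 electron domains, sp2.
C5: 3 σ bonds, plus one π bond — 3 electron domains, sp2.
C6 (4 σ bonds) has steric number 4: sp3.
C7 carries 4 σ bonds, giving a steric number of 4, so it is sp3.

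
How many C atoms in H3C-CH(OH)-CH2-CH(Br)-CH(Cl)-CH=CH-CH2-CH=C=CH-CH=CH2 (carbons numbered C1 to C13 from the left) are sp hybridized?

C1: sp3
C2: sp3
C3: sp3
C4: sp3
C5: sp3
C6: sp2
C7: sp2
C8: sp3
C9: sp2
C10: sp ✓
C11: sp2
C12: sp2
C13: sp2
C10 → 1 sp carbon.

1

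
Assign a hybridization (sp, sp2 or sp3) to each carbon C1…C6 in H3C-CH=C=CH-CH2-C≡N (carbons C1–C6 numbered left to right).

C1 — 4 σ bonds. Steric number 4, so sp3.
C2: 3 σ bonds, plus one π bond — 3 electron domains, sp2.
C3: 2 σ bonds, plus two π bonds; 2 regions of electron density → sp.
C4 — 3 σ bonds, plus one π bond. Steric number 3, so sp2.
C5 carries 4 σ bonds, giving a steric number of 4, so it is sp3.
C6 — 2 σ bonds, plus two π bonds. Steric number 2, so sp.

C1 sp3, C2 sp2, C3 sp, C4 sp2, C5 sp3, C6 sp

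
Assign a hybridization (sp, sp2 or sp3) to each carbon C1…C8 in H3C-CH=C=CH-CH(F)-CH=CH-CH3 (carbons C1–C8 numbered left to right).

C1: 4 σ bonds; 4 regions of electron density → sp3.
C2: 3 σ bonds, plus one π bond; 3 regions of electron density → sp2.
C3 is sp: 2 σ bonds, plus two π bonds, 2 electron-density regions.
C4: 3 σ bonds, plus one π bond; 3 regions of electron density → sp2.
C5 — 4 σ bonds. Steric number 4, so sp3.
C6 (3 σ bonds, plus one π bond) has steric number 3: sp2.
C7: 3 σ bonds, plus one π bond; 3 regions of electron density → sp2.
C8 — 4 σ bonds. Steric number 4, so sp3.

C1 sp3, C2 sp2, C3 sp, C4 sp2, C5 sp3, C6 sp2, C7 sp2, C8 sp3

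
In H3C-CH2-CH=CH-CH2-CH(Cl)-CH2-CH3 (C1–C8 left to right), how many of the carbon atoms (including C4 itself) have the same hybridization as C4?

2

C4 is sp2 (one π bond).
C1: sp3
C2: sp3
C3: sp2 ✓
C4: sp2 ✓
C5: sp3
C6: sp3
C7: sp3
C8: sp3
2 carbons are sp2.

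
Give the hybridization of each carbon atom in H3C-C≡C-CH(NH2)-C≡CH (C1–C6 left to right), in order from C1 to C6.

C1: 4 σ bonds; 4 regions of electron density → sp3.
C2 (2 σ bonds, plus two π bonds) has steric number 2: sp.
C3 has 2 σ bonds, plus two π bonds: steric number 2 → sp.
C4: 4 σ bonds; 4 regions of electron density → sp3.
C5 carries 2 σ bonds, plus two π bonds, giving a steric number of 2, so it is sp.
C6: 2 σ bonds, plus two π bonds — 2 electron domains, sp.

C1 sp3, C2 sp, C3 sp, C4 sp3, C5 sp, C6 sp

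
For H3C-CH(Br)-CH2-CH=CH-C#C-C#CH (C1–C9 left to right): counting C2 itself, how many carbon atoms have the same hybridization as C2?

3

C2 is sp3 (only σ bonds).
C1: sp3 ✓
C2: sp3 ✓
C3: sp3 ✓
C4: sp2
C5: sp2
C6: sp
C7: sp
C8: sp
C9: sp
3 carbons are sp3.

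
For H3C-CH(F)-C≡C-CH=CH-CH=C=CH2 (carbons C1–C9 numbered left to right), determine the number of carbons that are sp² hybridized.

4

C1: sp3
C2: sp3
C3: sp
C4: sp
C5: sp2 ✓
C6: sp2 ✓
C7: sp2 ✓
C8: sp
C9: sp2 ✓
C5, C6, C7, C9 → 4 sp2 carbons.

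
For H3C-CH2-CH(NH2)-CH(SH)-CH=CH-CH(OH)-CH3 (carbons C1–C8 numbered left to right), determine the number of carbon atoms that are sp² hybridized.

2

C1: sp3
C2: sp3
C3: sp3
C4: sp3
C5: sp2 ✓
C6: sp2 ✓
C7: sp3
C8: sp3
C5, C6 → 2 sp2 carbons.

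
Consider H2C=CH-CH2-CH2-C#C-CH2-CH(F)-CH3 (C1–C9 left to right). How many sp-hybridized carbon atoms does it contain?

C1: sp2
C2: sp2
C3: sp3
C4: sp3
C5: sp ✓
C6: sp ✓
C7: sp3
C8: sp3
C9: sp3
C5, C6 → 2 sp carbons.

2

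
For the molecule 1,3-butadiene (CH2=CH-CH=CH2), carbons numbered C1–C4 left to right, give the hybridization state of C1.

sp²

C1: 3 σ bonds, plus one π bond — 3 electron domains, sp2.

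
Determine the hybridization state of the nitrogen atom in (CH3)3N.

The nitrogen atom carries 3 σ bonds and 1 lone pair, giving a steric number of 4, so it is sp3.

sp3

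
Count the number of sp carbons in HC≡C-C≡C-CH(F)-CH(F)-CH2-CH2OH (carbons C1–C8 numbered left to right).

C1: sp ✓
C2: sp ✓
C3: sp ✓
C4: sp ✓
C5: sp3
C6: sp3
C7: sp3
C8: sp3
C1, C2, C3, C4 → 4 sp carbons.

4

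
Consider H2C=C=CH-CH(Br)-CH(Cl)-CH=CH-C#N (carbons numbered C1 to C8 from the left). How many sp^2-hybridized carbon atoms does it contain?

4

C1: sp2 ✓
C2: sp
C3: sp2 ✓
C4: sp3
C5: sp3
C6: sp2 ✓
C7: sp2 ✓
C8: sp
C1, C3, C6, C7 → 4 sp2 carbons.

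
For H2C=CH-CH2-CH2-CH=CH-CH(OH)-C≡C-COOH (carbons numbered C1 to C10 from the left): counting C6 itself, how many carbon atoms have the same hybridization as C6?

C6 is sp2 (one π bond).
C1: sp2 ✓
C2: sp2 ✓
C3: sp3
C4: sp3
C5: sp2 ✓
C6: sp2 ✓
C7: sp3
C8: sp
C9: sp
C10: sp2 ✓
5 carbons are sp2.

5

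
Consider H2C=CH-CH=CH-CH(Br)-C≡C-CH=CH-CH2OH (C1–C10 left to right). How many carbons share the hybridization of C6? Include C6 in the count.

2

C6 is sp (two π bonds).
C1: sp2
C2: sp2
C3: sp2
C4: sp2
C5: sp3
C6: sp ✓
C7: sp ✓
C8: sp2
C9: sp2
C10: sp3
2 carbons are sp.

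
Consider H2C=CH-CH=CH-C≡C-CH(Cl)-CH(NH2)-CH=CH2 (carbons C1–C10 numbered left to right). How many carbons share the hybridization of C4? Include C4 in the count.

C4 is sp2 (one π bond).
C1: sp2 ✓
C2: sp2 ✓
C3: sp2 ✓
C4: sp2 ✓
C5: sp
C6: sp
C7: sp3
C8: sp3
C9: sp2 ✓
C10: sp2 ✓
6 carbons are sp2.

6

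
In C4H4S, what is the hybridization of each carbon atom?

Each carbon atom carries 3 σ bonds, plus one π bond, giving a steric number of 3, so it is sp2.

sp²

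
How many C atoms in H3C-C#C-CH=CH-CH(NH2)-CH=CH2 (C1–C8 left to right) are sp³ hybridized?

C1: sp3 ✓
C2: sp
C3: sp
C4: sp2
C5: sp2
C6: sp3 ✓
C7: sp2
C8: sp2
C1, C6 → 2 sp3 carbons.

2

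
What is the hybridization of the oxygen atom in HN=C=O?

sp²

The oxygen atom: 1 σ bond and 2 lone pairs, plus one π bond — 3 electron domains, sp2.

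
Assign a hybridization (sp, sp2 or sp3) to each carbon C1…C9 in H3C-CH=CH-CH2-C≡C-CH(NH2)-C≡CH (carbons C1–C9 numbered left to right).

C1: 4 σ bonds — 4 electron domains, sp3.
C2 is sp2: 3 σ bonds, plus one π bond, 3 electron-density regions.
C3 — 3 σ bonds, plus one π bond. Steric number 3, so sp2.
C4: 4 σ bonds; 4 regions of electron density → sp3.
C5 carries 2 σ bonds, plus two π bonds, giving a steric number of 2, so it is sp.
C6 has 2 σ bonds, plus two π bonds: steric number 2 → sp.
C7 — 4 σ bonds. Steric number 4, so sp3.
C8 carries 2 σ bonds, plus two π bonds, giving a steric number of 2, so it is sp.
C9 — 2 σ bonds, plus two π bonds. Steric number 2, so sp.

C1 sp3, C2 sp2, C3 sp2, C4 sp3, C5 sp, C6 sp, C7 sp3, C8 sp, C9 sp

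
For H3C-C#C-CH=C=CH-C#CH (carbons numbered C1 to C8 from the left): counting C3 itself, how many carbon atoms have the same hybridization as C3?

5

C3 is sp (two π bonds).
C1: sp3
C2: sp ✓
C3: sp ✓
C4: sp2
C5: sp ✓
C6: sp2
C7: sp ✓
C8: sp ✓
5 carbons are sp.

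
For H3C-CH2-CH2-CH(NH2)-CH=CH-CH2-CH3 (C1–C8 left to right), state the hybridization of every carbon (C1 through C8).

C1 sp3, C2 sp3, C3 sp3, C4 sp3, C5 sp2, C6 sp2, C7 sp3, C8 sp3

C1 has 4 σ bonds: steric number 4 → sp3.
C2 is sp3: 4 σ bonds, 4 electron-density regions.
C3: 4 σ bonds; 4 regions of electron density → sp3.
C4: 4 σ bonds; 4 regions of electron density → sp3.
C5: 3 σ bonds, plus one π bond — 3 electron domains, sp2.
C6 — 3 σ bonds, plus one π bond. Steric number 3, so sp2.
C7: 4 σ bonds; 4 regions of electron density → sp3.
C8 is sp3: 4 σ bonds, 4 electron-density regions.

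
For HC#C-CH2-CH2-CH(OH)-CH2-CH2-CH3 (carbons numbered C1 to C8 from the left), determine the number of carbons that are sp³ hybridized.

6

C1: sp
C2: sp
C3: sp3 ✓
C4: sp3 ✓
C5: sp3 ✓
C6: sp3 ✓
C7: sp3 ✓
C8: sp3 ✓
C3, C4, C5, C6, C7, C8 → 6 sp3 carbons.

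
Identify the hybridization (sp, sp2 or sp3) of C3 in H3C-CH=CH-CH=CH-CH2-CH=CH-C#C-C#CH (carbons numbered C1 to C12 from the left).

sp2

C3 — 3 σ bonds, plus one π bond. Steric number 3, so sp2.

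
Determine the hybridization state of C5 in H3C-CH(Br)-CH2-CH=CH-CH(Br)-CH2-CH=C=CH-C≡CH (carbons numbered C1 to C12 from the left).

C5: 3 σ bonds, plus one π bond — 3 electron domains, sp2.

sp2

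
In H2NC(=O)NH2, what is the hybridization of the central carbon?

sp2

The central carbon: 3 σ bonds, plus one π bond — 3 electron domains, sp2.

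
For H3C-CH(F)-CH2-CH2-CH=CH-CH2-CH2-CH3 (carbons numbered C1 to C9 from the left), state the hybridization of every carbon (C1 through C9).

C1 sp3, C2 sp3, C3 sp3, C4 sp3, C5 sp2, C6 sp2, C7 sp3, C8 sp3, C9 sp3

C1 carries 4 σ bonds, giving a steric number of 4, so it is sp3.
C2: 4 σ bonds; 4 regions of electron density → sp3.
C3: 4 σ bonds; 4 regions of electron density → sp3.
C4: 4 σ bonds; 4 regions of electron density → sp3.
C5: 3 σ bonds, plus one π bond; 3 regions of electron density → sp2.
C6: 3 σ bonds, plus one π bond — 3 electron domains, sp2.
C7 is sp3: 4 σ bonds, 4 electron-density regions.
C8 is sp3: 4 σ bonds, 4 electron-density regions.
C9 is sp3: 4 σ bonds, 4 electron-density regions.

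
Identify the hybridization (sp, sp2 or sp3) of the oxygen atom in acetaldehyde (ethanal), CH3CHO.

sp^2

The oxygen atom has 1 σ bond and 2 lone pairs, plus one π bond: steric number 3 → sp2.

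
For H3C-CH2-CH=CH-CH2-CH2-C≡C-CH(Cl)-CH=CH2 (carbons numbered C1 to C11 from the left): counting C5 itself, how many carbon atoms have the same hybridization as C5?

C5 is sp3 (only σ bonds).
C1: sp3 ✓
C2: sp3 ✓
C3: sp2
C4: sp2
C5: sp3 ✓
C6: sp3 ✓
C7: sp
C8: sp
C9: sp3 ✓
C10: sp2
C11: sp2
5 carbons are sp3.

5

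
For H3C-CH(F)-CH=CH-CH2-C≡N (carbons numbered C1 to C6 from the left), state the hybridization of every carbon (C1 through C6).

C1 sp3, C2 sp3, C3 sp2, C4 sp2, C5 sp3, C6 sp

C1 is sp3: 4 σ bonds, 4 electron-density regions.
C2 has 4 σ bonds: steric number 4 → sp3.
C3 (3 σ bonds, plus one π bond) has steric number 3: sp2.
C4: 3 σ bonds, plus one π bond; 3 regions of electron density → sp2.
C5: 4 σ bonds — 4 electron domains, sp3.
C6 — 2 σ bonds, plus two π bonds. Steric number 2, so sp.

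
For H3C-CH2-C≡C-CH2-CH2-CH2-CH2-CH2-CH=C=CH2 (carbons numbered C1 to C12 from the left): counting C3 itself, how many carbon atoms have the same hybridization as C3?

C3 is sp (two π bonds).
C1: sp3
C2: sp3
C3: sp ✓
C4: sp ✓
C5: sp3
C6: sp3
C7: sp3
C8: sp3
C9: sp3
C10: sp2
C11: sp ✓
C12: sp2
3 carbons are sp.

3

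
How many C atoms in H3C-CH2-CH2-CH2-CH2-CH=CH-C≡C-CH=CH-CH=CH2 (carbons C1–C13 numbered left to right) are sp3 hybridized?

C1: sp3 ✓
C2: sp3 ✓
C3: sp3 ✓
C4: sp3 ✓
C5: sp3 ✓
C6: sp2
C7: sp2
C8: sp
C9: sp
C10: sp2
C11: sp2
C12: sp2
C13: sp2
C1, C2, C3, C4, C5 → 5 sp3 carbons.

5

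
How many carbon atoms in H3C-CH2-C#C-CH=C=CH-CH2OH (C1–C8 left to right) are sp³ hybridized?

3

C1: sp3 ✓
C2: sp3 ✓
C3: sp
C4: sp
C5: sp2
C6: sp
C7: sp2
C8: sp3 ✓
C1, C2, C8 → 3 sp3 carbons.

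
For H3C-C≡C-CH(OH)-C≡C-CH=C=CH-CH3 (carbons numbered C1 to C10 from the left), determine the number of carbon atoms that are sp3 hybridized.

3

C1: sp3 ✓
C2: sp
C3: sp
C4: sp3 ✓
C5: sp
C6: sp
C7: sp2
C8: sp
C9: sp2
C10: sp3 ✓
C1, C4, C10 → 3 sp3 carbons.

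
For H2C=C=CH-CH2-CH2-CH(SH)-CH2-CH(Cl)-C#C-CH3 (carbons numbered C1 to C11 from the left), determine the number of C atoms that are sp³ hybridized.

C1: sp2
C2: sp
C3: sp2
C4: sp3 ✓
C5: sp3 ✓
C6: sp3 ✓
C7: sp3 ✓
C8: sp3 ✓
C9: sp
C10: sp
C11: sp3 ✓
C4, C5, C6, C7, C8, C11 → 6 sp3 carbons.

6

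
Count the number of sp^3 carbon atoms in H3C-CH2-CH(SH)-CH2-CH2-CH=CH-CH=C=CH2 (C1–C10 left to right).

C1: sp3 ✓
C2: sp3 ✓
C3: sp3 ✓
C4: sp3 ✓
C5: sp3 ✓
C6: sp2
C7: sp2
C8: sp2
C9: sp
C10: sp2
C1, C2, C3, C4, C5 → 5 sp3 carbons.

5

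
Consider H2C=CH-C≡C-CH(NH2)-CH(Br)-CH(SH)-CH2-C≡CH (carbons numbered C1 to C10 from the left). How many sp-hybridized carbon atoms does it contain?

4

C1: sp2
C2: sp2
C3: sp ✓
C4: sp ✓
C5: sp3
C6: sp3
C7: sp3
C8: sp3
C9: sp ✓
C10: sp ✓
C3, C4, C9, C10 → 4 sp carbons.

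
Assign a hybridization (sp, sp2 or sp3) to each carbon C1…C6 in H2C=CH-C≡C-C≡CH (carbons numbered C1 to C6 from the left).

C1 sp2, C2 sp2, C3 sp, C4 sp, C5 sp, C6 sp

C1 (3 σ bonds, plus one π bond) has steric number 3: sp2.
C2: 3 σ bonds, plus one π bond — 3 electron domains, sp2.
C3: 2 σ bonds, plus two π bonds; 2 regions of electron density → sp.
C4 — 2 σ bonds, plus two π bonds. Steric number 2, so sp.
C5 is sp: 2 σ bonds, plus two π bonds, 2 electron-density regions.
C6: 2 σ bonds, plus two π bonds — 2 electron domains, sp.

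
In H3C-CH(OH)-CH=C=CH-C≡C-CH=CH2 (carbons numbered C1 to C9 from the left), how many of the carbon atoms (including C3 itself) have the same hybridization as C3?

C3 is sp2 (one π bond).
C1: sp3
C2: sp3
C3: sp2 ✓
C4: sp
C5: sp2 ✓
C6: sp
C7: sp
C8: sp2 ✓
C9: sp2 ✓
4 carbons are sp2.

4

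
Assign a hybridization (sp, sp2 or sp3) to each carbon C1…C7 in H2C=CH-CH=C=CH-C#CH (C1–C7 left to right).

C1: 3 σ bonds, plus one π bond; 3 regions of electron density → sp2.
C2: 3 σ bonds, plus one π bond; 3 regions of electron density → sp2.
C3 has 3 σ bonds, plus one π bond: steric number 3 → sp2.
C4 — 2 σ bonds, plus two π bonds. Steric number 2, so sp.
C5 has 3 σ bonds, plus one π bond: steric number 3 → sp2.
C6 is sp: 2 σ bonds, plus two π bonds, 2 electron-density regions.
C7 (2 σ bonds, plus two π bonds) has steric number 2: sp.

C1 sp2, C2 sp2, C3 sp2, C4 sp, C5 sp2, C6 sp, C7 sp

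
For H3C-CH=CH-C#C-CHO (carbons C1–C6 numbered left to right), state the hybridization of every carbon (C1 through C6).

C1 sp3, C2 sp2, C3 sp2, C4 sp, C5 sp, C6 sp2

C1 — 4 σ bonds. Steric number 4, so sp3.
C2: 3 σ bonds, plus one π bond; 3 regions of electron density → sp2.
C3 (3 σ bonds, plus one π bond) has steric number 3: sp2.
C4: 2 σ bonds, plus two π bonds — 2 electron domains, sp.
C5 — 2 σ bonds, plus two π bonds. Steric number 2, so sp.
C6 has 3 σ bonds, plus one π bond: steric number 3 → sp2.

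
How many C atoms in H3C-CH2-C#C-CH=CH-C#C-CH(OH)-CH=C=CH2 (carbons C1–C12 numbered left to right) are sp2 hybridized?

C1: sp3
C2: sp3
C3: sp
C4: sp
C5: sp2 ✓
C6: sp2 ✓
C7: sp
C8: sp
C9: sp3
C10: sp2 ✓
C11: sp
C12: sp2 ✓
C5, C6, C10, C12 → 4 sp2 carbons.

4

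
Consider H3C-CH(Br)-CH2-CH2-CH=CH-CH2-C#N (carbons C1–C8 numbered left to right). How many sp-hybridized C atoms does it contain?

C1: sp3
C2: sp3
C3: sp3
C4: sp3
C5: sp2
C6: sp2
C7: sp3
C8: sp ✓
C8 → 1 sp carbon.

1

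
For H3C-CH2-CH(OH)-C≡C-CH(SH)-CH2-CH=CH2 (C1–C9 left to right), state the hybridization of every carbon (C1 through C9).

C1 — 4 σ bonds. Steric number 4, so sp3.
C2 (4 σ bonds) has steric number 4: sp3.
C3 has 4 σ bonds: steric number 4 → sp3.
C4 has 2 σ bonds, plus two π bonds: steric number 2 → sp.
C5: 2 σ bonds, plus two π bonds — 2 electron domains, sp.
C6 carries 4 σ bonds, giving a steric number of 4, so it is sp3.
C7 carries 4 σ bonds, giving a steric number of 4, so it is sp3.
C8 has 3 σ bonds, plus one π bond: steric number 3 → sp2.
C9 (3 σ bonds, plus one π bond) has steric number 3: sp2.

C1 sp3, C2 sp3, C3 sp3, C4 sp, C5 sp, C6 sp3, C7 sp3, C8 sp2, C9 sp2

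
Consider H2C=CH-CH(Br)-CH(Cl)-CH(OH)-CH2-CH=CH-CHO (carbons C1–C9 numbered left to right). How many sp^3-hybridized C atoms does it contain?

C1: sp2
C2: sp2
C3: sp3 ✓
C4: sp3 ✓
C5: sp3 ✓
C6: sp3 ✓
C7: sp2
C8: sp2
C9: sp2
C3, C4, C5, C6 → 4 sp3 carbons.

4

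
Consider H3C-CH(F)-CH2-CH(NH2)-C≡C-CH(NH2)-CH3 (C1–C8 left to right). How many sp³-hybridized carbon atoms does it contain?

6

C1: sp3 ✓
C2: sp3 ✓
C3: sp3 ✓
C4: sp3 ✓
C5: sp
C6: sp
C7: sp3 ✓
C8: sp3 ✓
C1, C2, C3, C4, C7, C8 → 6 sp3 carbons.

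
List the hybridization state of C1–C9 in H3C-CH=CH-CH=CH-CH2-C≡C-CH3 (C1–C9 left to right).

C1 sp3, C2 sp2, C3 sp2, C4 sp2, C5 sp2, C6 sp3, C7 sp, C8 sp, C9 sp3

C1: 4 σ bonds — 4 electron domains, sp3.
C2 (3 σ bonds, plus one π bond) has steric number 3: sp2.
C3 — 3 σ bonds, plus one π bond. Steric number 3, so sp2.
C4 is sp2: 3 σ bonds, plus one π bond, 3 electron-density regions.
C5 carries 3 σ bonds, plus one π bond, giving a steric number of 3, so it is sp2.
C6 has 4 σ bonds: steric number 4 → sp3.
C7: 2 σ bonds, plus two π bonds — 2 electron domains, sp.
C8: 2 σ bonds, plus two π bonds — 2 electron domains, sp.
C9 — 4 σ bonds. Steric number 4, so sp3.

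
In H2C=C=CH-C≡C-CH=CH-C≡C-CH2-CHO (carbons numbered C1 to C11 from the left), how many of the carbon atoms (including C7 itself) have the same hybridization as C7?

C7 is sp2 (one π bond).
C1: sp2 ✓
C2: sp
C3: sp2 ✓
C4: sp
C5: sp
C6: sp2 ✓
C7: sp2 ✓
C8: sp
C9: sp
C10: sp3
C11: sp2 ✓
5 carbons are sp2.

5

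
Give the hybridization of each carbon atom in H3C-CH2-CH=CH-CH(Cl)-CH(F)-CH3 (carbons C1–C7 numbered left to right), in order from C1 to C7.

C1 has 4 σ bonds: steric number 4 → sp3.
C2: 4 σ bonds; 4 regions of electron density → sp3.
C3 has 3 σ bonds, plus one π bond: steric number 3 → sp2.
C4 has 3 σ bonds, plus one π bond: steric number 3 → sp2.
C5 is sp3: 4 σ bonds, 4 electron-density regions.
C6 (4 σ bonds) has steric number 4: sp3.
C7 (4 σ bonds) has steric number 4: sp3.

C1 sp3, C2 sp3, C3 sp2, C4 sp2, C5 sp3, C6 sp3, C7 sp3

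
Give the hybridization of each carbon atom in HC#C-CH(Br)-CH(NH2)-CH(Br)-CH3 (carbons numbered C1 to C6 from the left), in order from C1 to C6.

C1 — 2 σ bonds, plus two π bonds. Steric number 2, so sp.
C2 — 2 σ bonds, plus two π bonds. Steric number 2, so sp.
C3: 4 σ bonds — 4 electron domains, sp3.
C4 carries 4 σ bonds, giving a steric number of 4, so it is sp3.
C5 — 4 σ bonds. Steric number 4, so sp3.
C6 carries 4 σ bonds, giving a steric number of 4, so it is sp3.

C1 sp, C2 sp, C3 sp3, C4 sp3, C5 sp3, C6 sp3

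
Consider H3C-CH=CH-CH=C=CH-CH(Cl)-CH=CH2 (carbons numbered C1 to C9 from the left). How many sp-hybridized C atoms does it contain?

C1: sp3
C2: sp2
C3: sp2
C4: sp2
C5: sp ✓
C6: sp2
C7: sp3
C8: sp2
C9: sp2
C5 → 1 sp carbon.

1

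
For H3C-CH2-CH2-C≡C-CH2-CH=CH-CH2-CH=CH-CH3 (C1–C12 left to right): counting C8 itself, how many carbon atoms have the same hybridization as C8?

4

C8 is sp2 (one π bond).
C1: sp3
C2: sp3
C3: sp3
C4: sp
C5: sp
C6: sp3
C7: sp2 ✓
C8: sp2 ✓
C9: sp3
C10: sp2 ✓
C11: sp2 ✓
C12: sp3
4 carbons are sp2.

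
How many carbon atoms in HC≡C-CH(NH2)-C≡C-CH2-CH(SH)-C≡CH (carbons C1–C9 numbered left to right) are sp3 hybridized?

C1: sp
C2: sp
C3: sp3 ✓
C4: sp
C5: sp
C6: sp3 ✓
C7: sp3 ✓
C8: sp
C9: sp
C3, C6, C7 → 3 sp3 carbons.

3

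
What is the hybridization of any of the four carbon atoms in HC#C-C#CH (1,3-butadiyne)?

sp

Every carbon is part of a C≡C triple bond: two σ regions → sp.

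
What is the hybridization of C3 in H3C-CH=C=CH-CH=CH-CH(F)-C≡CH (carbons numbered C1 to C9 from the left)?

sp

C3: 2 σ bonds, plus two π bonds — 2 electron domains, sp.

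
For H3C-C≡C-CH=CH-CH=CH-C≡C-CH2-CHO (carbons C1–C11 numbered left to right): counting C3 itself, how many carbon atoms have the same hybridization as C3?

C3 is sp (two π bonds).
C1: sp3
C2: sp ✓
C3: sp ✓
C4: sp2
C5: sp2
C6: sp2
C7: sp2
C8: sp ✓
C9: sp ✓
C10: sp3
C11: sp2
4 carbons are sp.

4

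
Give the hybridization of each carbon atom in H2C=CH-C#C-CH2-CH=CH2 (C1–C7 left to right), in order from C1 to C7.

C1 sp2, C2 sp2, C3 sp, C4 sp, C5 sp3, C6 sp2, C7 sp2

C1: 3 σ bonds, plus one π bond; 3 regions of electron density → sp2.
C2 is sp2: 3 σ bonds, plus one π bond, 3 electron-density regions.
C3 has 2 σ bonds, plus two π bonds: steric number 2 → sp.
C4 carries 2 σ bonds, plus two π bonds, giving a steric number of 2, so it is sp.
C5: 4 σ bonds; 4 regions of electron density → sp3.
C6 — 3 σ bonds, plus one π bond. Steric number 3, so sp2.
C7: 3 σ bonds, plus one π bond; 3 regions of electron density → sp2.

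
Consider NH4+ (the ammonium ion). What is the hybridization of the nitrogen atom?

sp^3

Four σ bonds, no lone pair → sp3, tetrahedral.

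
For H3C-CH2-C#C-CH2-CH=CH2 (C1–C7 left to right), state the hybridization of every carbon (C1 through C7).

C1 sp3, C2 sp3, C3 sp, C4 sp, C5 sp3, C6 sp2, C7 sp2

C1: 4 σ bonds — 4 electron domains, sp3.
C2: 4 σ bonds; 4 regions of electron density → sp3.
C3 (2 σ bonds, plus two π bonds) has steric number 2: sp.
C4: 2 σ bonds, plus two π bonds — 2 electron domains, sp.
C5 (4 σ bonds) has steric number 4: sp3.
C6: 3 σ bonds, plus one π bond; 3 regions of electron density → sp2.
C7: 3 σ bonds, plus one π bond — 3 electron domains, sp2.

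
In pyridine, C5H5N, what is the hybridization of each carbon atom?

sp2

Each carbon atom — 3 σ bonds, plus one π bond. Steric number 3, so sp2.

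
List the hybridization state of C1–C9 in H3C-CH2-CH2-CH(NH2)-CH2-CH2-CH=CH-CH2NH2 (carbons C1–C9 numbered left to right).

C1 — 4 σ bonds. Steric number 4, so sp3.
C2: 4 σ bonds; 4 regions of electron density → sp3.
C3 has 4 σ bonds: steric number 4 → sp3.
C4: 4 σ bonds; 4 regions of electron density → sp3.
C5: 4 σ bonds — 4 electron domains, sp3.
C6 has 4 σ bonds: steric number 4 → sp3.
C7 has 3 σ bonds, plus one π bond: steric number 3 → sp2.
C8: 3 σ bonds, plus one π bond; 3 regions of electron density → sp2.
C9: 4 σ bonds; 4 regions of electron density → sp3.

C1 sp3, C2 sp3, C3 sp3, C4 sp3, C5 sp3, C6 sp3, C7 sp2, C8 sp2, C9 sp3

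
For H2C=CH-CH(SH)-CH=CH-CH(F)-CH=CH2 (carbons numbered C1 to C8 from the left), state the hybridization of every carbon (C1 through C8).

C1 sp2, C2 sp2, C3 sp3, C4 sp2, C5 sp2, C6 sp3, C7 sp2, C8 sp2

C1: 3 σ bonds, plus one π bond — 3 electron domains, sp2.
C2 carries 3 σ bonds, plus one π bond, giving a steric number of 3, so it is sp2.
C3 (4 σ bonds) has steric number 4: sp3.
C4: 3 σ bonds, plus one π bond; 3 regions of electron density → sp2.
C5 has 3 σ bonds, plus one π bond: steric number 3 → sp2.
C6 is sp3: 4 σ bonds, 4 electron-density regions.
C7 carries 3 σ bonds, plus one π bond, giving a steric number of 3, so it is sp2.
C8 is sp2: 3 σ bonds, plus one π bond, 3 electron-density regions.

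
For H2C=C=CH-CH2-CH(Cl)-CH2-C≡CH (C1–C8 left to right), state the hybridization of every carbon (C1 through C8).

C1 carries 3 σ bonds, plus one π bond, giving a steric number of 3, so it is sp2.
C2 (2 σ bonds, plus two π bonds) has steric number 2: sp.
C3 — 3 σ bonds, plus one π bond. Steric number 3, so sp2.
C4: 4 σ bonds — 4 electron domains, sp3.
C5: 4 σ bonds; 4 regions of electron density → sp3.
C6 — 4 σ bonds. Steric number 4, so sp3.
C7: 2 σ bonds, plus two π bonds — 2 electron domains, sp.
C8 carries 2 σ bonds, plus two π bonds, giving a steric number of 2, so it is sp.

C1 sp2, C2 sp, C3 sp2, C4 sp3, C5 sp3, C6 sp3, C7 sp, C8 sp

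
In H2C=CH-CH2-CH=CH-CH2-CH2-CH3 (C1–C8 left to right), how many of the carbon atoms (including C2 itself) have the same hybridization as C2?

4

C2 is sp2 (one π bond).
C1: sp2 ✓
C2: sp2 ✓
C3: sp3
C4: sp2 ✓
C5: sp2 ✓
C6: sp3
C7: sp3
C8: sp3
4 carbons are sp2.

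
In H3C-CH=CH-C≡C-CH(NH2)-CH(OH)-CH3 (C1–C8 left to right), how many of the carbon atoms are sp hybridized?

2

C1: sp3
C2: sp2
C3: sp2
C4: sp ✓
C5: sp ✓
C6: sp3
C7: sp3
C8: sp3
C4, C5 → 2 sp carbons.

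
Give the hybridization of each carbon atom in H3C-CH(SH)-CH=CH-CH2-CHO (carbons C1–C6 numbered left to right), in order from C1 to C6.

C1 sp3, C2 sp3, C3 sp2, C4 sp2, C5 sp3, C6 sp2

C1 carries 4 σ bonds, giving a steric number of 4, so it is sp3.
C2 — 4 σ bonds. Steric number 4, so sp3.
C3 has 3 σ bonds, plus one π bond: steric number 3 → sp2.
C4: 3 σ bonds, plus one π bond — 3 electron domains, sp2.
C5 carries 4 σ bonds, giving a steric number of 4, so it is sp3.
C6: 3 σ bonds, plus one π bond — 3 electron domains, sp2.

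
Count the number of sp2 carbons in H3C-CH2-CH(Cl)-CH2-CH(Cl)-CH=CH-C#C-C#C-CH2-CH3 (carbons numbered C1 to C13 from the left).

C1: sp3
C2: sp3
C3: sp3
C4: sp3
C5: sp3
C6: sp2 ✓
C7: sp2 ✓
C8: sp
C9: sp
C10: sp
C11: sp
C12: sp3
C13: sp3
C6, C7 → 2 sp2 carbons.

2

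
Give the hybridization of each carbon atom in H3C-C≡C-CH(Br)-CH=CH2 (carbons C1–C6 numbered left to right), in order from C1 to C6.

C1 sp3, C2 sp, C3 sp, C4 sp3, C5 sp2, C6 sp2

C1 (4 σ bonds) has steric number 4: sp3.
C2: 2 σ bonds, plus two π bonds; 2 regions of electron density → sp.
C3: 2 σ bonds, plus two π bonds — 2 electron domains, sp.
C4 — 4 σ bonds. Steric number 4, so sp3.
C5 (3 σ bonds, plus one π bond) has steric number 3: sp2.
C6 is sp2: 3 σ bonds, plus one π bond, 3 electron-density regions.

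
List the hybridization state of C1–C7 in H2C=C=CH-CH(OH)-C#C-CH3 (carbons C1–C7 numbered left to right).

C1 sp2, C2 sp, C3 sp2, C4 sp3, C5 sp, C6 sp, C7 sp3

C1 — 3 σ bonds, plus one π bond. Steric number 3, so sp2.
C2 — 2 σ bonds, plus two π bonds. Steric number 2, so sp.
C3 has 3 σ bonds, plus one π bond: steric number 3 → sp2.
C4 — 4 σ bonds. Steric number 4, so sp3.
C5: 2 σ bonds, plus two π bonds; 2 regions of electron density → sp.
C6 (2 σ bonds, plus two π bonds) has steric number 2: sp.
C7 (4 σ bonds) has steric number 4: sp3.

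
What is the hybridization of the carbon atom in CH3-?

sp³

Three σ bonds + one lone pair = steric number 4 → sp3, pyramidal.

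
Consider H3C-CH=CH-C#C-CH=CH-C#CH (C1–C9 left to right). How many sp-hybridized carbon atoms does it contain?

C1: sp3
C2: sp2
C3: sp2
C4: sp ✓
C5: sp ✓
C6: sp2
C7: sp2
C8: sp ✓
C9: sp ✓
C4, C5, C8, C9 → 4 sp carbons.

4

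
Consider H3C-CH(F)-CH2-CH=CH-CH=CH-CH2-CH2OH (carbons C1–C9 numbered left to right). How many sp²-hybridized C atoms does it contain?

C1: sp3
C2: sp3
C3: sp3
C4: sp2 ✓
C5: sp2 ✓
C6: sp2 ✓
C7: sp2 ✓
C8: sp3
C9: sp3
C4, C5, C6, C7 → 4 sp2 carbons.

4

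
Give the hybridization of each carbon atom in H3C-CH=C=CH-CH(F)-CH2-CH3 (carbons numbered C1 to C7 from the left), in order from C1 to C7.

C1: 4 σ bonds — 4 electron domains, sp3.
C2: 3 σ bonds, plus one π bond; 3 regions of electron density → sp2.
C3 carries 2 σ bonds, plus two π bonds, giving a steric number of 2, so it is sp.
C4: 3 σ bonds, plus one π bond; 3 regions of electron density → sp2.
C5 — 4 σ bonds. Steric number 4, so sp3.
C6: 4 σ bonds — 4 electron domains, sp3.
C7 (4 σ bonds) has steric number 4: sp3.

C1 sp3, C2 sp2, C3 sp, C4 sp2, C5 sp3, C6 sp3, C7 sp3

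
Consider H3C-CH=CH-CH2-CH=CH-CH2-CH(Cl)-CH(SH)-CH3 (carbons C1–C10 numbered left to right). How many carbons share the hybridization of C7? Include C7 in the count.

6

C7 is sp3 (only σ bonds).
C1: sp3 ✓
C2: sp2
C3: sp2
C4: sp3 ✓
C5: sp2
C6: sp2
C7: sp3 ✓
C8: sp3 ✓
C9: sp3 ✓
C10: sp3 ✓
6 carbons are sp3.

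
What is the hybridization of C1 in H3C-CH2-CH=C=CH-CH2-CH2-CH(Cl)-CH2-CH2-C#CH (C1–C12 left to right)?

C1 is sp3: 4 σ bonds, 4 electron-density regions.

sp^3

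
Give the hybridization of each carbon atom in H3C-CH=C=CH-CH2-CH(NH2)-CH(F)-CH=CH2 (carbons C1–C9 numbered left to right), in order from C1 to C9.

C1 (4 σ bonds) has steric number 4: sp3.
C2 carries 3 σ bonds, plus one π bond, giving a steric number of 3, so it is sp2.
C3: 2 σ bonds, plus two π bonds; 2 regions of electron density → sp.
C4 carries 3 σ bonds, plus one π bond, giving a steric number of 3, so it is sp2.
C5 carries 4 σ bonds, giving a steric number of 4, so it is sp3.
C6 has 4 σ bonds: steric number 4 → sp3.
C7 (4 σ bonds) has steric number 4: sp3.
C8 is sp2: 3 σ bonds, plus one π bond, 3 electron-density regions.
C9 (3 σ bonds, plus one π bond) has steric number 3: sp2.

C1 sp3, C2 sp2, C3 sp, C4 sp2, C5 sp3, C6 sp3, C7 sp3, C8 sp2, C9 sp2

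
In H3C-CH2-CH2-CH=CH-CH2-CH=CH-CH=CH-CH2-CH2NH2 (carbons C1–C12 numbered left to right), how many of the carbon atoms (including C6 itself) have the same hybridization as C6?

6

C6 is sp3 (only σ bonds).
C1: sp3 ✓
C2: sp3 ✓
C3: sp3 ✓
C4: sp2
C5: sp2
C6: sp3 ✓
C7: sp2
C8: sp2
C9: sp2
C10: sp2
C11: sp3 ✓
C12: sp3 ✓
6 carbons are sp3.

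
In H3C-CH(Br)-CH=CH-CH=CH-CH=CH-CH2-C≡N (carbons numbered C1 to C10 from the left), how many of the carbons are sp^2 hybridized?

6

C1: sp3
C2: sp3
C3: sp2 ✓
C4: sp2 ✓
C5: sp2 ✓
C6: sp2 ✓
C7: sp2 ✓
C8: sp2 ✓
C9: sp3
C10: sp
C3, C4, C5, C6, C7, C8 → 6 sp2 carbons.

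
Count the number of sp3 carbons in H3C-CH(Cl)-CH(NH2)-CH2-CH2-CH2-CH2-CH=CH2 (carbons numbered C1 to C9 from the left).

C1: sp3 ✓
C2: sp3 ✓
C3: sp3 ✓
C4: sp3 ✓
C5: sp3 ✓
C6: sp3 ✓
C7: sp3 ✓
C8: sp2
C9: sp2
C1, C2, C3, C4, C5, C6, C7 → 7 sp3 carbons.

7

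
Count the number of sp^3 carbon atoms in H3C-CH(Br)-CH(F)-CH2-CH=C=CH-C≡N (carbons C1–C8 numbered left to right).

4

C1: sp3 ✓
C2: sp3 ✓
C3: sp3 ✓
C4: sp3 ✓
C5: sp2
C6: sp
C7: sp2
C8: sp
C1, C2, C3, C4 → 4 sp3 carbons.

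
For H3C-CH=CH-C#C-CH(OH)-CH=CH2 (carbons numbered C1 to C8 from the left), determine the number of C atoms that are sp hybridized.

C1: sp3
C2: sp2
C3: sp2
C4: sp ✓
C5: sp ✓
C6: sp3
C7: sp2
C8: sp2
C4, C5 → 2 sp carbons.

2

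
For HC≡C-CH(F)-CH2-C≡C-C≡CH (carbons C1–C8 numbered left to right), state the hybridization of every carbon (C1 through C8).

C1 sp, C2 sp, C3 sp3, C4 sp3, C5 sp, C6 sp, C7 sp, C8 sp

C1: 2 σ bonds, plus two π bonds; 2 regions of electron density → sp.
C2 carries 2 σ bonds, plus two π bonds, giving a steric number of 2, so it is sp.
C3 (4 σ bonds) has steric number 4: sp3.
C4 is sp3: 4 σ bonds, 4 electron-density regions.
C5 (2 σ bonds, plus two π bonds) has steric number 2: sp.
C6 is sp: 2 σ bonds, plus two π bonds, 2 electron-density regions.
C7 has 2 σ bonds, plus two π bonds: steric number 2 → sp.
C8 — 2 σ bonds, plus two π bonds. Steric number 2, so sp.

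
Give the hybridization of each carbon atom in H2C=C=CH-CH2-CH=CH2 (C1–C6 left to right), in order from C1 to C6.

C1 sp2, C2 sp, C3 sp2, C4 sp3, C5 sp2, C6 sp2

C1 is sp2: 3 σ bonds, plus one π bond, 3 electron-density regions.
C2 carries 2 σ bonds, plus two π bonds, giving a steric number of 2, so it is sp.
C3 is sp2: 3 σ bonds, plus one π bond, 3 electron-density regions.
C4: 4 σ bonds — 4 electron domains, sp3.
C5 (3 σ bonds, plus one π bond) has steric number 3: sp2.
C6 is sp2: 3 σ bonds, plus one π bond, 3 electron-density regions.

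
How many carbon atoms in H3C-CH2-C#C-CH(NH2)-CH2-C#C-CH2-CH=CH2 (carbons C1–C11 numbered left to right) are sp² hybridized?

2

C1: sp3
C2: sp3
C3: sp
C4: sp
C5: sp3
C6: sp3
C7: sp
C8: sp
C9: sp3
C10: sp2 ✓
C11: sp2 ✓
C10, C11 → 2 sp2 carbons.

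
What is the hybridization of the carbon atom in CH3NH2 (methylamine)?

sp3

The carbon atom — 4 σ bonds. Steric number 4, so sp3.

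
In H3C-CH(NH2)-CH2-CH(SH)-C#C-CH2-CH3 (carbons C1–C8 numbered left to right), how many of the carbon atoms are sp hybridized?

C1: sp3
C2: sp3
C3: sp3
C4: sp3
C5: sp ✓
C6: sp ✓
C7: sp3
C8: sp3
C5, C6 → 2 sp carbons.

2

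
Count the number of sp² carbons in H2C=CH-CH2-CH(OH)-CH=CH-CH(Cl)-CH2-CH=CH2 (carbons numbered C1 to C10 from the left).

C1: sp2 ✓
C2: sp2 ✓
C3: sp3
C4: sp3
C5: sp2 ✓
C6: sp2 ✓
C7: sp3
C8: sp3
C9: sp2 ✓
C10: sp2 ✓
C1, C2, C5, C6, C9, C10 → 6 sp2 carbons.

6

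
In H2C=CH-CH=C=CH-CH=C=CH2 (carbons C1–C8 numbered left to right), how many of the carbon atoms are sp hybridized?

C1: sp2
C2: sp2
C3: sp2
C4: sp ✓
C5: sp2
C6: sp2
C7: sp ✓
C8: sp2
C4, C7 → 2 sp carbons.

2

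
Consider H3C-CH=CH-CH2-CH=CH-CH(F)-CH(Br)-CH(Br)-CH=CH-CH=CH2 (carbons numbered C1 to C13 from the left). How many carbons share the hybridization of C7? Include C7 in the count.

5

C7 is sp3 (only σ bonds).
C1: sp3 ✓
C2: sp2
C3: sp2
C4: sp3 ✓
C5: sp2
C6: sp2
C7: sp3 ✓
C8: sp3 ✓
C9: sp3 ✓
C10: sp2
C11: sp2
C12: sp2
C13: sp2
5 carbons are sp3.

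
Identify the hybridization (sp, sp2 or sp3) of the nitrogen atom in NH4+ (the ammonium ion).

sp³

Four σ bonds, no lone pair → sp3, tetrahedral.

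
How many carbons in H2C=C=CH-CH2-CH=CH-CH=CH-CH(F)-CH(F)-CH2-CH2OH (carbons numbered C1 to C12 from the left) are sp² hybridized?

6

C1: sp2 ✓
C2: sp
C3: sp2 ✓
C4: sp3
C5: sp2 ✓
C6: sp2 ✓
C7: sp2 ✓
C8: sp2 ✓
C9: sp3
C10: sp3
C11: sp3
C12: sp3
C1, C3, C5, C6, C7, C8 → 6 sp2 carbons.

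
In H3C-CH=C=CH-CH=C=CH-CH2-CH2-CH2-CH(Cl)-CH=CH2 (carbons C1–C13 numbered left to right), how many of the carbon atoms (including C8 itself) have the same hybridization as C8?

C8 is sp3 (only σ bonds).
C1: sp3 ✓
C2: sp2
C3: sp
C4: sp2
C5: sp2
C6: sp
C7: sp2
C8: sp3 ✓
C9: sp3 ✓
C10: sp3 ✓
C11: sp3 ✓
C12: sp2
C13: sp2
5 carbons are sp3.

5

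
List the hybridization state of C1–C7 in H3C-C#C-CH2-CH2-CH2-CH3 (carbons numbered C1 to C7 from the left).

C1 is sp3: 4 σ bonds, 4 electron-density regions.
C2 (2 σ bonds, plus two π bonds) has steric number 2: sp.
C3: 2 σ bonds, plus two π bonds — 2 electron domains, sp.
C4: 4 σ bonds; 4 regions of electron density → sp3.
C5 carries 4 σ bonds, giving a steric number of 4, so it is sp3.
C6: 4 σ bonds — 4 electron domains, sp3.
C7: 4 σ bonds — 4 electron domains, sp3.

C1 sp3, C2 sp, C3 sp, C4 sp3, C5 sp3, C6 sp3, C7 sp3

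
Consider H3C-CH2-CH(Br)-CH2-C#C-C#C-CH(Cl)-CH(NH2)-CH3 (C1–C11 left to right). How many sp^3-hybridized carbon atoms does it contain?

C1: sp3 ✓
C2: sp3 ✓
C3: sp3 ✓
C4: sp3 ✓
C5: sp
C6: sp
C7: sp
C8: sp
C9: sp3 ✓
C10: sp3 ✓
C11: sp3 ✓
C1, C2, C3, C4, C9, C10, C11 → 7 sp3 carbons.

7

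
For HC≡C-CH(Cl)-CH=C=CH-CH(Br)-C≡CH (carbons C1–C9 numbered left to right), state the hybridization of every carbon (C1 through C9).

C1 sp, C2 sp, C3 sp3, C4 sp2, C5 sp, C6 sp2, C7 sp3, C8 sp, C9 sp

C1 carries 2 σ bonds, plus two π bonds, giving a steric number of 2, so it is sp.
C2 carries 2 σ bonds, plus two π bonds, giving a steric number of 2, so it is sp.
C3 (4 σ bonds) has steric number 4: sp3.
C4 (3 σ bonds, plus one π bond) has steric number 3: sp2.
C5: 2 σ bonds, plus two π bonds — 2 electron domains, sp.
C6 — 3 σ bonds, plus one π bond. Steric number 3, so sp2.
C7 carries 4 σ bonds, giving a steric number of 4, so it is sp3.
C8 (2 σ bonds, plus two π bonds) has steric number 2: sp.
C9 (2 σ bonds, plus two π bonds) has steric number 2: sp.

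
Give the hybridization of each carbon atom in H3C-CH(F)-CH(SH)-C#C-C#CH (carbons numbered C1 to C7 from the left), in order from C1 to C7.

C1 — 4 σ bonds. Steric number 4, so sp3.
C2: 4 σ bonds; 4 regions of electron density → sp3.
C3 is sp3: 4 σ bonds, 4 electron-density regions.
C4 (2 σ bonds, plus two π bonds) has steric number 2: sp.
C5 (2 σ bonds, plus two π bonds) has steric number 2: sp.
C6 (2 σ bonds, plus two π bonds) has steric number 2: sp.
C7 carries 2 σ bonds, plus two π bonds, giving a steric number of 2, so it is sp.

C1 sp3, C2 sp3, C3 sp3, C4 sp, C5 sp, C6 sp, C7 sp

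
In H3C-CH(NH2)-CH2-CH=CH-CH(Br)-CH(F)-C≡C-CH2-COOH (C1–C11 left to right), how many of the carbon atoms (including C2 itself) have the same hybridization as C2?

C2 is sp3 (only σ bonds).
C1: sp3 ✓
C2: sp3 ✓
C3: sp3 ✓
C4: sp2
C5: sp2
C6: sp3 ✓
C7: sp3 ✓
C8: sp
C9: sp
C10: sp3 ✓
C11: sp2
6 carbons are sp3.

6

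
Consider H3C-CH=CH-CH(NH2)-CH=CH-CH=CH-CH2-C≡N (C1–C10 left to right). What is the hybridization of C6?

C6 is sp2: 3 σ bonds, plus one π bond, 3 electron-density regions.

sp²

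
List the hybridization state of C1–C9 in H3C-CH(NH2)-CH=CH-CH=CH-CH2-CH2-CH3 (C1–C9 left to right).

C1 sp3, C2 sp3, C3 sp2, C4 sp2, C5 sp2, C6 sp2, C7 sp3, C8 sp3, C9 sp3

C1 has 4 σ bonds: steric number 4 → sp3.
C2 — 4 σ bonds. Steric number 4, so sp3.
C3 is sp2: 3 σ bonds, plus one π bond, 3 electron-density regions.
C4 (3 σ bonds, plus one π bond) has steric number 3: sp2.
C5 carries 3 σ bonds, plus one π bond, giving a steric number of 3, so it is sp2.
C6: 3 σ bonds, plus one π bond — 3 electron domains, sp2.
C7 (4 σ bonds) has steric number 4: sp3.
C8 — 4 σ bonds. Steric number 4, so sp3.
C9 carries 4 σ bonds, giving a steric number of 4, so it is sp3.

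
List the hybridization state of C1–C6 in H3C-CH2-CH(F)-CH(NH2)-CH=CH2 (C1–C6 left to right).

C1 is sp3: 4 σ bonds, 4 electron-density regions.
C2 carries 4 σ bonds, giving a steric number of 4, so it is sp3.
C3 is sp3: 4 σ bonds, 4 electron-density regions.
C4 — 4 σ bonds. Steric number 4, so sp3.
C5 has 3 σ bonds, plus one π bond: steric number 3 → sp2.
C6 (3 σ bonds, plus one π bond) has steric number 3: sp2.

C1 sp3, C2 sp3, C3 sp3, C4 sp3, C5 sp2, C6 sp2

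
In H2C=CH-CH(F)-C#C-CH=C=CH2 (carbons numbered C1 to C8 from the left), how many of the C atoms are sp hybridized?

3

C1: sp2
C2: sp2
C3: sp3
C4: sp ✓
C5: sp ✓
C6: sp2
C7: sp ✓
C8: sp2
C4, C5, C7 → 3 sp carbons.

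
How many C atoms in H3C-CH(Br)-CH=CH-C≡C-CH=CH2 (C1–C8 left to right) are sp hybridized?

2

C1: sp3
C2: sp3
C3: sp2
C4: sp2
C5: sp ✓
C6: sp ✓
C7: sp2
C8: sp2
C5, C6 → 2 sp carbons.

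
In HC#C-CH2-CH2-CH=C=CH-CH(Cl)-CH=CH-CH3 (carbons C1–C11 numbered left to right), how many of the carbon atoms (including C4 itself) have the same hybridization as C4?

4

C4 is sp3 (only σ bonds).
C1: sp
C2: sp
C3: sp3 ✓
C4: sp3 ✓
C5: sp2
C6: sp
C7: sp2
C8: sp3 ✓
C9: sp2
C10: sp2
C11: sp3 ✓
4 carbons are sp3.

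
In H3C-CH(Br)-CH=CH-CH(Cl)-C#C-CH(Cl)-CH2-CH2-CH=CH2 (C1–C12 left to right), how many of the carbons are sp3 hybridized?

C1: sp3 ✓
C2: sp3 ✓
C3: sp2
C4: sp2
C5: sp3 ✓
C6: sp
C7: sp
C8: sp3 ✓
C9: sp3 ✓
C10: sp3 ✓
C11: sp2
C12: sp2
C1, C2, C5, C8, C9, C10 → 6 sp3 carbons.

6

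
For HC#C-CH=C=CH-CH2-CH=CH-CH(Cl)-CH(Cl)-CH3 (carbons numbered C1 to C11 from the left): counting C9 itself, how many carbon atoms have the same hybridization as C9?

C9 is sp3 (only σ bonds).
C1: sp
C2: sp
C3: sp2
C4: sp
C5: sp2
C6: sp3 ✓
C7: sp2
C8: sp2
C9: sp3 ✓
C10: sp3 ✓
C11: sp3 ✓
4 carbons are sp3.

4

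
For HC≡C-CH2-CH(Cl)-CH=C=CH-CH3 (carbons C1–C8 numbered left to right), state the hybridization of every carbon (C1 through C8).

C1 has 2 σ bonds, plus two π bonds: steric number 2 → sp.
C2 has 2 σ bonds, plus two π bonds: steric number 2 → sp.
C3: 4 σ bonds — 4 electron domains, sp3.
C4 — 4 σ bonds. Steric number 4, so sp3.
C5 — 3 σ bonds, plus one π bond. Steric number 3, so sp2.
C6 has 2 σ bonds, plus two π bonds: steric number 2 → sp.
C7: 3 σ bonds, plus one π bond — 3 electron domains, sp2.
C8 carries 4 σ bonds, giving a steric number of 4, so it is sp3.

C1 sp, C2 sp, C3 sp3, C4 sp3, C5 sp2, C6 sp, C7 sp2, C8 sp3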